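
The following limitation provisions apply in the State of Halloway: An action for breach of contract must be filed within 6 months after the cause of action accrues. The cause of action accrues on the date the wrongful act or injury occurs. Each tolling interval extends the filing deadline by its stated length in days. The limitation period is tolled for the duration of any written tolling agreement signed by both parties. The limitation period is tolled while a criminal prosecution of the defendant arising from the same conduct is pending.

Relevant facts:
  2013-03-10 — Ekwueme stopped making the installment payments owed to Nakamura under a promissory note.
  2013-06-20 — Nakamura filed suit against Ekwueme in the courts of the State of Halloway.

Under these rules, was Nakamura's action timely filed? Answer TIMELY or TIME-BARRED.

The cause of action accrued on 2013-03-10, the date of the act.
6 months from 2013-03-10 is 2013-09-10.
Filing on 2013-06-20 beat the 2013-09-10 deadline — the action is timely.

TIMELY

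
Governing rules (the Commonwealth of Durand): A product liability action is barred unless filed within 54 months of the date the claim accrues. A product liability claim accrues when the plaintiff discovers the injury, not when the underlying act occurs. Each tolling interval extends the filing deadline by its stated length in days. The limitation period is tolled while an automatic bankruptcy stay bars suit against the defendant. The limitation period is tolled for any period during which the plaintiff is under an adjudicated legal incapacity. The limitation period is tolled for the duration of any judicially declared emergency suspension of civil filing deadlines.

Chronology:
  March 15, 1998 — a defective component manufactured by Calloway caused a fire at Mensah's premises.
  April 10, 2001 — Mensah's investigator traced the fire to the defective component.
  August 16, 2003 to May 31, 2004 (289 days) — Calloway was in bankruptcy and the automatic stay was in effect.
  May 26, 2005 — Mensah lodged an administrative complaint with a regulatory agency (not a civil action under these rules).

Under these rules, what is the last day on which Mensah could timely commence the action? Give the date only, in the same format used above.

Under the discovery rule, the claim accrued on April 10, 2001, when Mensah discovered the injury — not on the March 15, 1998 date of the underlying act.
Adding the 54 months base period to April 10, 2001 gives a deadline of October 10, 2005, before any tolling.
Because the automatic bankruptcy stay ran from August 16, 2003 to May 31, 2004, the deadline is extended by 289 days to July 26, 2006.
None of the other events listed affects the running of the period under the stated rules.

July 26, 2006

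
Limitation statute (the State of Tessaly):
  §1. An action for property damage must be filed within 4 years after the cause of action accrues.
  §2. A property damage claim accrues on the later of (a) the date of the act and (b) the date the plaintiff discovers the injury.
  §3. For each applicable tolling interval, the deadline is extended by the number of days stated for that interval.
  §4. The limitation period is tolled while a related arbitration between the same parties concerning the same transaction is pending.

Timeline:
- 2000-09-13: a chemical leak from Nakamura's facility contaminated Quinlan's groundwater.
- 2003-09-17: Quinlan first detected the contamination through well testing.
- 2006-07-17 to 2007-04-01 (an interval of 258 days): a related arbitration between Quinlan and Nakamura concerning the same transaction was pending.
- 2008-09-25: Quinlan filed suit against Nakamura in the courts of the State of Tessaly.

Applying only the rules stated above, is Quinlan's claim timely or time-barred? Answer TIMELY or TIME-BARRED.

TIME-BARRED

Taking the later of the act (2000-09-13) and discovery (2003-09-17), the claim accrued on 2003-09-17.
The untolled deadline — 4 years after 2003-09-17 — is 2007-09-17.
The pending related arbitration from 2006-07-17 to 2007-04-01 tolled the period for 258 days, extending the deadline to 2008-06-01.
Quinlan filed on 2008-09-25, after the 2008-06-01 deadline, so the action is time-barred.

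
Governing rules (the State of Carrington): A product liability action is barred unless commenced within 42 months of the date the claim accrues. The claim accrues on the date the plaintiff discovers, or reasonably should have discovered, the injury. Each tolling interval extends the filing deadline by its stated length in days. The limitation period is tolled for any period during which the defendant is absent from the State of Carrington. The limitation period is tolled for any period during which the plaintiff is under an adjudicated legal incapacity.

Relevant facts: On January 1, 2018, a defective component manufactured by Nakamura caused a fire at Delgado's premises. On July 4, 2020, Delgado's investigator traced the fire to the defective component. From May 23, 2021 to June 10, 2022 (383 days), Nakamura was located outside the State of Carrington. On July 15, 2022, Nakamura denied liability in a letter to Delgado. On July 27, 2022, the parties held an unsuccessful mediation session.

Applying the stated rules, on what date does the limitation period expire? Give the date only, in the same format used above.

January 21, 2025

Accrual is tied to discovery, so the period began on July 4, 2020 rather than on January 1, 2018 when the act occurred.
The untolled deadline — 42 months after July 4, 2020 — is January 4, 2024.
Because the defendant's absence from the jurisdiction ran from May 23, 2021 to June 10, 2022, the deadline is extended by 383 days to January 21, 2025.
Nothing else in the chronology tolls or restarts the period.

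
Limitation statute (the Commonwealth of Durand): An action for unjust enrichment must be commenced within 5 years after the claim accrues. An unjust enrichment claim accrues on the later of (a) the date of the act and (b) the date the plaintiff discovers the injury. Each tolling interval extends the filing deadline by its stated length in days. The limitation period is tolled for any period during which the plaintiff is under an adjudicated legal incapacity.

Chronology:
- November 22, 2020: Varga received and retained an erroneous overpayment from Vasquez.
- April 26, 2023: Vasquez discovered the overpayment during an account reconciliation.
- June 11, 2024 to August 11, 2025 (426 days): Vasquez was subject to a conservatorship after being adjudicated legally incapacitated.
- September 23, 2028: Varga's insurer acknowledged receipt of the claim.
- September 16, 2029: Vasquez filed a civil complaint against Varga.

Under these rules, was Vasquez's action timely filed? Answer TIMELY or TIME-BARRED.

Taking the later of the act (November 22, 2020) and discovery (April 26, 2023), the claim accrued on April 26, 2023.
The untolled deadline — 5 years after April 26, 2023 — is April 26, 2028.
Because the plaintiff's legal incapacity ran from June 11, 2024 to August 11, 2025, the deadline is extended by 426 days to June 26, 2029.
Nothing else in the chronology tolls or restarts the period.
The September 16, 2029 filing falls after the June 26, 2029 deadline; the claim is time-barred.

TIME-BARRED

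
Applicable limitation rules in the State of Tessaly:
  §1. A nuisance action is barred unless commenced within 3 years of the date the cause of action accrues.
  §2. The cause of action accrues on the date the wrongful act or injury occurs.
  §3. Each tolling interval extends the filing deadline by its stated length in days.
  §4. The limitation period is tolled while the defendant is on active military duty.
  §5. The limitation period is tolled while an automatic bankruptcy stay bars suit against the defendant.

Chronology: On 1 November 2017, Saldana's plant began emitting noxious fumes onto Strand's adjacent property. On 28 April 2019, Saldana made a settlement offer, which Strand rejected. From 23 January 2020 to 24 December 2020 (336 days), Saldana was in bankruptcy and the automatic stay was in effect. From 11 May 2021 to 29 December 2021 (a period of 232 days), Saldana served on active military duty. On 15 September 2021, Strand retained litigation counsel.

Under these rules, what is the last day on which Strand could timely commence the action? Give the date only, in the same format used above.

23 May 2022

The claim accrued on 1 November 2017, when the wrongful act occurred.
3 years from 1 November 2017 is 1 November 2020.
The automatic bankruptcy stay from 23 January 2020 to 24 December 2020 tolled the period for 336 days, extending the deadline to 3 October 2021.
Because the defendant's active military service ran from 11 May 2021 to 29 December 2021, the deadline is extended by 232 days to 23 May 2022.
The other events in the timeline have no effect on the limitation period under the stated rules.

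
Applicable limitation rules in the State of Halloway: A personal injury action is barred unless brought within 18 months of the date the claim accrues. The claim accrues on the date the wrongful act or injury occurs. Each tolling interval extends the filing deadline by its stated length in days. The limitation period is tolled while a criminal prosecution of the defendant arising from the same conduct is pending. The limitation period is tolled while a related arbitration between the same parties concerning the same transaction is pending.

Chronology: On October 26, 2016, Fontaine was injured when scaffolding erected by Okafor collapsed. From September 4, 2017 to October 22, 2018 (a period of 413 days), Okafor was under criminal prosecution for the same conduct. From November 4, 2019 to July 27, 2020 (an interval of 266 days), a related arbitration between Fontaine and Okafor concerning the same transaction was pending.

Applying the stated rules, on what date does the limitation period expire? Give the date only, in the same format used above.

June 13, 2019

The claim accrued on October 26, 2016, when the wrongful act occurred.
Adding the 18 months base period to October 26, 2016 gives a deadline of April 26, 2018, before any tolling.
Because the pending criminal prosecution ran from September 4, 2017 to October 22, 2018, the deadline is extended by 413 days to June 13, 2019.
The pending related arbitration starting November 4, 2019 came too late — the period had run on June 13, 2019 — and so does not extend the deadline.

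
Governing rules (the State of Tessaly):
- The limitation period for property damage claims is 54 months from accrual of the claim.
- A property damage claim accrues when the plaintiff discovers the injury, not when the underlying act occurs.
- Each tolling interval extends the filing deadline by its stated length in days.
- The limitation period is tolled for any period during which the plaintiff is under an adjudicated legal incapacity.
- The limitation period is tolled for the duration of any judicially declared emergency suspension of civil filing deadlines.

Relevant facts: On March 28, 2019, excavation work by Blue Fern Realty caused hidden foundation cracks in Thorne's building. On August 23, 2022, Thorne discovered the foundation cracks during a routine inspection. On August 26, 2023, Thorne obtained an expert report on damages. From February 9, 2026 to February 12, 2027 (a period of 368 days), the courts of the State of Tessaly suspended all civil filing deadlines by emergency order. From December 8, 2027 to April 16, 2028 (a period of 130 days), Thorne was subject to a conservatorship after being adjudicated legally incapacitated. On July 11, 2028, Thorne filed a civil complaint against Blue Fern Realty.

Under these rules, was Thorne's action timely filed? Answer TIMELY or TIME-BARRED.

TIME-BARRED

Under the discovery rule, the claim accrued on August 23, 2022, when Thorne discovered the injury — not on the March 28, 2019 date of the underlying act.
The untolled deadline — 54 months after August 23, 2022 — is February 23, 2027.
The period was tolled for 368 days by the emergency suspension of filing deadlines (February 9, 2026 to February 12, 2027), pushing the deadline to February 26, 2028.
The plaintiff's legal incapacity from December 8, 2027 to April 16, 2028 tolled the period for 130 days, extending the deadline to July 5, 2028.
The other events in the timeline have no effect on the limitation period under the stated rules.
Thorne filed on July 11, 2028, after the July 5, 2028 deadline, so the action is time-barred.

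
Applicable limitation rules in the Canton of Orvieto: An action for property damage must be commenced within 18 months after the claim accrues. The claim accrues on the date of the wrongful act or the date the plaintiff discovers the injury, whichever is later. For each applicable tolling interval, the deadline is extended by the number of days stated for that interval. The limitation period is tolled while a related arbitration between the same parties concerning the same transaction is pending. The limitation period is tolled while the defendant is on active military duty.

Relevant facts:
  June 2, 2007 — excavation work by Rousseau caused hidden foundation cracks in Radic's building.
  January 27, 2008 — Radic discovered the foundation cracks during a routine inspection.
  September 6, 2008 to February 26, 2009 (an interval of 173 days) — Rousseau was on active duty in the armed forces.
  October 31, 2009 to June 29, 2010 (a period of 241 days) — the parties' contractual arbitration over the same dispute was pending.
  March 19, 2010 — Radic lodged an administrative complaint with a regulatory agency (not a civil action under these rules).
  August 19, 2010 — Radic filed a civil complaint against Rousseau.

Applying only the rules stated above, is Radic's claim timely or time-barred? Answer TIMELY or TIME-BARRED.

TIMELY

Because discovery on January 27, 2008 post-dates the June 2, 2007 act, accrual under the later-of rule falls on January 27, 2008.
The untolled deadline — 18 months after January 27, 2008 — is July 27, 2009.
Because the defendant's active military service ran from September 6, 2008 to February 26, 2009, the deadline is extended by 173 days to January 16, 2010.
Because the pending related arbitration ran from October 31, 2009 to June 29, 2010, the deadline is extended by 241 days to September 14, 2010.
Nothing else in the chronology tolls or restarts the period.
The August 19, 2010 filing precedes the September 14, 2010 deadline; the claim is timely.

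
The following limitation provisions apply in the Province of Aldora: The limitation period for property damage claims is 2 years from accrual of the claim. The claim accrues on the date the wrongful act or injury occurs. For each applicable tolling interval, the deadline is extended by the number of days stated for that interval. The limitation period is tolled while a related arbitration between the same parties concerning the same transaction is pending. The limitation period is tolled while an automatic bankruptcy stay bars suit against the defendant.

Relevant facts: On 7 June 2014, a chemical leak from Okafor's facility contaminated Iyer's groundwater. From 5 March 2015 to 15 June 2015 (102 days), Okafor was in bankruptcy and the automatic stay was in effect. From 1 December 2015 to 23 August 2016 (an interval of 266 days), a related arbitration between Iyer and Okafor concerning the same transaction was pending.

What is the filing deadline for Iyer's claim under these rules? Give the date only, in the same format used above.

The claim accrued on 7 June 2014, when the wrongful act occurred.
Adding the 2 years base period to 7 June 2014 gives a deadline of 7 June 2016, before any tolling.
Because the automatic bankruptcy stay ran from 5 March 2015 to 15 June 2015, the deadline is extended by 102 days to 17 September 2016.
Because the pending related arbitration ran from 1 December 2015 to 23 August 2016, the deadline is extended by 266 days to 10 June 2017.

10 June 2017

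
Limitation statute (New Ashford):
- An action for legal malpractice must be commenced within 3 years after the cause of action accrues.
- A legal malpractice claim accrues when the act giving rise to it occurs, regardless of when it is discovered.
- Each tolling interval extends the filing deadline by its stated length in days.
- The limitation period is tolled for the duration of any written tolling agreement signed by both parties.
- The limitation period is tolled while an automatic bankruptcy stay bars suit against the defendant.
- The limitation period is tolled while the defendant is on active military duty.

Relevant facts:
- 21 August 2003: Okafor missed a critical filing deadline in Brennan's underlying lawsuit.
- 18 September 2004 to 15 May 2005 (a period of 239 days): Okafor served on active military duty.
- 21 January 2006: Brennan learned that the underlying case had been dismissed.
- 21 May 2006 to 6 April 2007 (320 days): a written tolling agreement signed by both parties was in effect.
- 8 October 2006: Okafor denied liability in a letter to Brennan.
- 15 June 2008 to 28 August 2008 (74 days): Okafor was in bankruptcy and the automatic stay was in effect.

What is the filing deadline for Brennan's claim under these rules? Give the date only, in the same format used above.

2 March 2008

Accrual is governed by the date of the act, so the period began to run on 21 August 2003; the later discovery on 21 January 2006 is irrelevant under the stated rule.
The untolled deadline — 3 years after 21 August 2003 — is 21 August 2006.
The period was tolled for 239 days by the defendant's active military service (18 September 2004 to 15 May 2005), pushing the deadline to 17 April 2007.
The written tolling agreement from 21 May 2006 to 6 April 2007 tolled the period for 320 days, extending the deadline to 2 March 2008.
The automatic bankruptcy stay starting 15 June 2008 came too late — the period had run on 2 March 2008 — and so does not extend the deadline.
Nothing else in the chronology tolls or restarts the period.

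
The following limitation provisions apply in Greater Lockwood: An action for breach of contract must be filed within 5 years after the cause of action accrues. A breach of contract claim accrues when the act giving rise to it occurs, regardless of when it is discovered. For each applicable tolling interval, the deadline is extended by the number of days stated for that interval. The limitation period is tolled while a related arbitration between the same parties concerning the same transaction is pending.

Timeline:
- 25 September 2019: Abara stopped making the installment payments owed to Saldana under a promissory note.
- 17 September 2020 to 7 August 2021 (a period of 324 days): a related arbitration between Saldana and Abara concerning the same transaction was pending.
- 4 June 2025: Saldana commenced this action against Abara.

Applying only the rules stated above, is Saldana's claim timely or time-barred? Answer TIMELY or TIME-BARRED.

The limitation period began to run on 25 September 2019.
5 years from 25 September 2019 is 25 September 2024.
Because the pending related arbitration ran from 17 September 2020 to 7 August 2021, the deadline is extended by 324 days to 15 August 2025.
Filing on 4 June 2025 beat the 15 August 2025 deadline — the action is timely.

TIMELY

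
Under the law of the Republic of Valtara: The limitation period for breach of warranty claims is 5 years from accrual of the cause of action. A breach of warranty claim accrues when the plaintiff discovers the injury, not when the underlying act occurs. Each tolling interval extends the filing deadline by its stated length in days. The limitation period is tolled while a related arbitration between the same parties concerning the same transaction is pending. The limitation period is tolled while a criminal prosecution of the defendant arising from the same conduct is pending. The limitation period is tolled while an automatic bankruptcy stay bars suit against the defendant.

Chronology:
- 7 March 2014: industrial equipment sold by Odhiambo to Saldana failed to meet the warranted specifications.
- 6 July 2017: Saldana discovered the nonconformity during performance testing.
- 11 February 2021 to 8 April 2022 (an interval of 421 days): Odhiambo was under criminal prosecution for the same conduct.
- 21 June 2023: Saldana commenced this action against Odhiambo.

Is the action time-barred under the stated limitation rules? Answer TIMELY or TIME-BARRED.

TIMELY

Accrual is tied to discovery, so the period began on 6 July 2017 rather than on 7 March 2014 when the act occurred.
The untolled deadline — 5 years after 6 July 2017 — is 6 July 2022.
Because the pending criminal prosecution ran from 11 February 2021 to 8 April 2022, the deadline is extended by 421 days to 31 August 2023.
Saldana filed on 21 June 2023, before the 31 August 2023 deadline, so the action is timely.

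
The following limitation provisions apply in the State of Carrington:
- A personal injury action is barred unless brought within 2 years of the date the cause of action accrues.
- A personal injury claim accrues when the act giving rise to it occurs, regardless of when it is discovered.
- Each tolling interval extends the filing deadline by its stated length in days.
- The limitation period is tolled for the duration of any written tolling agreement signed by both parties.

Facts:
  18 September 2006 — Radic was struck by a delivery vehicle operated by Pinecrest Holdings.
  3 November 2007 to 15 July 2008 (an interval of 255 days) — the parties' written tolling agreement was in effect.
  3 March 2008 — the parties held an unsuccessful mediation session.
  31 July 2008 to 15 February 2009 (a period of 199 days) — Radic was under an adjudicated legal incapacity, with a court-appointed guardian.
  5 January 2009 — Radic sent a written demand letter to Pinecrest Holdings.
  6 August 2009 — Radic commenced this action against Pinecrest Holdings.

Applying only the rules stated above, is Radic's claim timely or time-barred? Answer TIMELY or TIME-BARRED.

TIME-BARRED

The cause of action accrued on 18 September 2006, the date of the act.
2 years from 18 September 2006 is 18 September 2008.
Because the written tolling agreement ran from 3 November 2007 to 15 July 2008, the deadline is extended by 255 days to 31 May 2009.
Although the plaintiff's incapacity ran from 31 July 2008 to 15 February 2009, the stated rules do not make that a tolling event, so it is disregarded.
The other events in the timeline have no effect on the limitation period under the stated rules.
The 6 August 2009 filing falls after the 31 May 2009 deadline; the claim is time-barred.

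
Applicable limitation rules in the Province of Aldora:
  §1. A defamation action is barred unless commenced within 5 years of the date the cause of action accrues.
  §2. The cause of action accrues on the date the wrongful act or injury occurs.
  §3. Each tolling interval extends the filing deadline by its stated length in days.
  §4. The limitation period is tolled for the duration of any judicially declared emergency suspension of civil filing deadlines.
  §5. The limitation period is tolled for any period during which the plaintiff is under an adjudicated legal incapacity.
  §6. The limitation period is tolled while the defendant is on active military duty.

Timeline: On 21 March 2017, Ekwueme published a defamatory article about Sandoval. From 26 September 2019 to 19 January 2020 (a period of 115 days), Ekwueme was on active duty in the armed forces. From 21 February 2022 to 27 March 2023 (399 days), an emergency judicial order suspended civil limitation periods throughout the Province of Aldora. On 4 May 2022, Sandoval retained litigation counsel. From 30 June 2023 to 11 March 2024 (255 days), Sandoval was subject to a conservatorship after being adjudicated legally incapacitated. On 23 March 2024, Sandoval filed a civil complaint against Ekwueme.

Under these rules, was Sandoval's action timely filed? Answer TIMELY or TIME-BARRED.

The cause of action accrued on 21 March 2017, the date of the act.
5 years from 21 March 2017 is 21 March 2022.
Because the defendant's active military service ran from 26 September 2019 to 19 January 2020, the deadline is extended by 115 days to 14 July 2022.
Because the emergency suspension of filing deadlines ran from 21 February 2022 to 27 March 2023, the deadline is extended by 399 days to 17 August 2023.
Because the plaintiff's legal incapacity ran from 30 June 2023 to 11 March 2024, the deadline is extended by 255 days to 28 April 2024.
Nothing else in the chronology tolls or restarts the period.
Sandoval filed on 23 March 2024, before the 28 April 2024 deadline, so the action is timely.

TIMELY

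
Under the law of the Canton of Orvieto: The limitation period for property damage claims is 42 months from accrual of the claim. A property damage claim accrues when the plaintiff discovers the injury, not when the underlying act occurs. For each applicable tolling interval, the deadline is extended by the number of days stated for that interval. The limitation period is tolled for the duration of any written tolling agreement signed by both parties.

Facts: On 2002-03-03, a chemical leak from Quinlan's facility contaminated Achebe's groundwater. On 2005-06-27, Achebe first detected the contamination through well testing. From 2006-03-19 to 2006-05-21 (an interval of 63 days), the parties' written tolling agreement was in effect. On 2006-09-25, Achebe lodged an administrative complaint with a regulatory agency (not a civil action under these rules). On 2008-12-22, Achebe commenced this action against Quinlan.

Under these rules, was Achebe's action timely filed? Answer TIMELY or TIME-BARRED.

TIMELY

Under the discovery rule, the claim accrued on 2005-06-27, when Achebe discovered the injury — not on the 2002-03-03 date of the underlying act.
The untolled deadline — 42 months after 2005-06-27 — is 2008-12-27.
The written tolling agreement from 2006-03-19 to 2006-05-21 tolled the period for 63 days, extending the deadline to 2009-02-28.
None of the other events listed affects the running of the period under the stated rules.
Achebe filed on 2008-12-22, before the 2009-02-28 deadline, so the action is timely.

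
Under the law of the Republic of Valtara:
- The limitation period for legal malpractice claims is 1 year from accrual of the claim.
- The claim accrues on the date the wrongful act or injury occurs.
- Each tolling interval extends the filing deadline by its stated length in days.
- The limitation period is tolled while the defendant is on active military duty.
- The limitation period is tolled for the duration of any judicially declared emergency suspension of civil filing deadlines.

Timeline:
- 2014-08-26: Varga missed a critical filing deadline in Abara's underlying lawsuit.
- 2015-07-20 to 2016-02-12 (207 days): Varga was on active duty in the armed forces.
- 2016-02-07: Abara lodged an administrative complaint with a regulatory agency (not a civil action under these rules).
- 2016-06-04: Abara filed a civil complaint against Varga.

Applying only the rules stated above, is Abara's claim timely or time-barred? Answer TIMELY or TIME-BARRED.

TIME-BARRED

The claim accrued on 2014-08-26, the date of the act.
1 year from 2014-08-26 is 2015-08-26.
The period was tolled for 207 days by the defendant's active military service (2015-07-20 to 2016-02-12), pushing the deadline to 2016-03-20.
The other events in the timeline have no effect on the limitation period under the stated rules.
Abara filed on 2016-06-04, after the 2016-03-20 deadline, so the action is time-barred.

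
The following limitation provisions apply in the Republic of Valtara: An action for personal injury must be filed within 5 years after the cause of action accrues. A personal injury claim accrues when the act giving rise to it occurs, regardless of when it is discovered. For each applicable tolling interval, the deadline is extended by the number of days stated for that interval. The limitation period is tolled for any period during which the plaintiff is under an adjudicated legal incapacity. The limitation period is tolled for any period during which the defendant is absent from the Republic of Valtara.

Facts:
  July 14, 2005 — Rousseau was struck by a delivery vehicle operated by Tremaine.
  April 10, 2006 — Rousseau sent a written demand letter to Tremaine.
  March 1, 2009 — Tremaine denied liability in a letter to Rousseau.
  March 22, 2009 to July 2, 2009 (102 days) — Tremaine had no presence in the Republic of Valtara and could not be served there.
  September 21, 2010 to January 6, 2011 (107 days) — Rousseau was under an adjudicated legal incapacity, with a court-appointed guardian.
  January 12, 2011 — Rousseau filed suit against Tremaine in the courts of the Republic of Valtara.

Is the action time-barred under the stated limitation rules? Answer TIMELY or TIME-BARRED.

TIMELY

The limitation period began to run on July 14, 2005.
5 years from July 14, 2005 is July 14, 2010.
The period was tolled for 102 days by the defendant's absence from the jurisdiction (March 22, 2009 to July 2, 2009), pushing the deadline to October 24, 2010.
Because the plaintiff's legal incapacity ran from September 21, 2010 to January 6, 2011, the deadline is extended by 107 days to February 8, 2011.
None of the other events listed affects the running of the period under the stated rules.
Filing on January 12, 2011 beat the February 8, 2011 deadline — the action is timely.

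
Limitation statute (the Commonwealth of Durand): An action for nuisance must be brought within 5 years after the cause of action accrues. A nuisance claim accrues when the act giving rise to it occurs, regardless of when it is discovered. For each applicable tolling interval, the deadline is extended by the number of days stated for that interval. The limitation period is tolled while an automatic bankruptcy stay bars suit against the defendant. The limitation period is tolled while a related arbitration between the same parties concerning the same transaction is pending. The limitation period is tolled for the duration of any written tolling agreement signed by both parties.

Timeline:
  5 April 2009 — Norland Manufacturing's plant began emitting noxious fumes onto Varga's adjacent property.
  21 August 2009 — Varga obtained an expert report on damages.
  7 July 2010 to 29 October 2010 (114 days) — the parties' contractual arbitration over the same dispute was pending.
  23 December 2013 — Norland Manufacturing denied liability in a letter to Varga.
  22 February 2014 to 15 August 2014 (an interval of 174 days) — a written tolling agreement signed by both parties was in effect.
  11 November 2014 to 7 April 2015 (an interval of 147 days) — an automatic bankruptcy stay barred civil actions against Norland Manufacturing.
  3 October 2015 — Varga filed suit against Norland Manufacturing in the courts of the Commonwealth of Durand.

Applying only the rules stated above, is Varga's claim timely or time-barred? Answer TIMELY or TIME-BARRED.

TIME-BARRED

The limitation period began to run on 5 April 2009.
Adding the 5 years base period to 5 April 2009 gives a deadline of 5 April 2014, before any tolling.
The period was tolled for 114 days by the pending related arbitration (7 July 2010 to 29 October 2010), pushing the deadline to 28 July 2014.
The written tolling agreement from 22 February 2014 to 15 August 2014 tolled the period for 174 days, extending the deadline to 18 January 2015.
Because the automatic bankruptcy stay ran from 11 November 2014 to 7 April 2015, the deadline is extended by 147 days to 14 June 2015.
Nothing else in the chronology tolls or restarts the period.
Filing on 3 October 2015 missed the 14 June 2015 deadline — the action is time-barred.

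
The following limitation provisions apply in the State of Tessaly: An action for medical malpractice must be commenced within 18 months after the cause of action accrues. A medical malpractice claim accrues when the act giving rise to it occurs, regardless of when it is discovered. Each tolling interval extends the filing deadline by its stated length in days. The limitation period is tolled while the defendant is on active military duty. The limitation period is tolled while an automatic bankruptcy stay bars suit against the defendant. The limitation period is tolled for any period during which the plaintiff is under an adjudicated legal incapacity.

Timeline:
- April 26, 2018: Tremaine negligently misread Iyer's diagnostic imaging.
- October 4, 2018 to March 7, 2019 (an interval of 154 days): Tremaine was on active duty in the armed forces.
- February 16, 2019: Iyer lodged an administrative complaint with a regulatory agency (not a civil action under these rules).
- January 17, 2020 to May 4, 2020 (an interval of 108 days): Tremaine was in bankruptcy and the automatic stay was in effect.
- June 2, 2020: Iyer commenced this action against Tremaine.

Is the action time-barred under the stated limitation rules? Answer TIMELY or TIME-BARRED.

The claim accrued on April 26, 2018, when the wrongful act occurred.
The untolled deadline — 18 months after April 26, 2018 — is October 26, 2019.
The period was tolled for 154 days by the defendant's active military service (October 4, 2018 to March 7, 2019), pushing the deadline to March 28, 2020.
The automatic bankruptcy stay from January 17, 2020 to May 4, 2020 tolled the period for 108 days, extending the deadline to July 14, 2020.
Nothing else in the chronology tolls or restarts the period.
The June 2, 2020 filing precedes the July 14, 2020 deadline; the claim is timely.

TIMELY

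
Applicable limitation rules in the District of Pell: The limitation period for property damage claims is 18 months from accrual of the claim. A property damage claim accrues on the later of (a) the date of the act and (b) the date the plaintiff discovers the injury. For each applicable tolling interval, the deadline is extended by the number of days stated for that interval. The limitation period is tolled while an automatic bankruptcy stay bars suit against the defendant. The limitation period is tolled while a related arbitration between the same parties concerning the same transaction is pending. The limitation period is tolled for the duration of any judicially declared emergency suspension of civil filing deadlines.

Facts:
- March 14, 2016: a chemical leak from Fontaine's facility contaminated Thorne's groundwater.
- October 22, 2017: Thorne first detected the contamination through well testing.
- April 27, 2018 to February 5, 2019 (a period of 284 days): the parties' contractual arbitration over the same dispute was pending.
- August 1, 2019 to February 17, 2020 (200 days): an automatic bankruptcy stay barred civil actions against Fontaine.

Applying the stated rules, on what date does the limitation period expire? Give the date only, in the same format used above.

The claim accrued on October 22, 2017 — the later of the March 14, 2016 act and the October 22, 2017 discovery.
Adding the 18 months base period to October 22, 2017 gives a deadline of April 22, 2019, before any tolling.
The period was tolled for 284 days by the pending related arbitration (April 27, 2018 to February 5, 2019), pushing the deadline to January 31, 2020.
The period was tolled for 200 days by the automatic bankruptcy stay (August 1, 2019 to February 17, 2020), pushing the deadline to August 18, 2020.

August 18, 2020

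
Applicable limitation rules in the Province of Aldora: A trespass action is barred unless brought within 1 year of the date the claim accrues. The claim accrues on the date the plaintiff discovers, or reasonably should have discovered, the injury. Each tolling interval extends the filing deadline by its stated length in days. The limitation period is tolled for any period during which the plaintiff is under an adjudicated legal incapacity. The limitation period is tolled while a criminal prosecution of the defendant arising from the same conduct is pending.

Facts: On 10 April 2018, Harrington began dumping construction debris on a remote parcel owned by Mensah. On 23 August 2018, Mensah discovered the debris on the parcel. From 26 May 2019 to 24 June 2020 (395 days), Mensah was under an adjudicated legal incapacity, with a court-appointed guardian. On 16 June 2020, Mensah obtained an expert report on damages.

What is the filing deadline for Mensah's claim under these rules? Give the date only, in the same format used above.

21 September 2020

Under the discovery rule, the claim accrued on 23 August 2018, when Mensah discovered the injury — not on the 10 April 2018 date of the underlying act.
Adding the 1 year base period to 23 August 2018 gives a deadline of 23 August 2019, before any tolling.
The plaintiff's legal incapacity from 26 May 2019 to 24 June 2020 tolled the period for 395 days, extending the deadline to 21 September 2020.
None of the other events listed affects the running of the period under the stated rules.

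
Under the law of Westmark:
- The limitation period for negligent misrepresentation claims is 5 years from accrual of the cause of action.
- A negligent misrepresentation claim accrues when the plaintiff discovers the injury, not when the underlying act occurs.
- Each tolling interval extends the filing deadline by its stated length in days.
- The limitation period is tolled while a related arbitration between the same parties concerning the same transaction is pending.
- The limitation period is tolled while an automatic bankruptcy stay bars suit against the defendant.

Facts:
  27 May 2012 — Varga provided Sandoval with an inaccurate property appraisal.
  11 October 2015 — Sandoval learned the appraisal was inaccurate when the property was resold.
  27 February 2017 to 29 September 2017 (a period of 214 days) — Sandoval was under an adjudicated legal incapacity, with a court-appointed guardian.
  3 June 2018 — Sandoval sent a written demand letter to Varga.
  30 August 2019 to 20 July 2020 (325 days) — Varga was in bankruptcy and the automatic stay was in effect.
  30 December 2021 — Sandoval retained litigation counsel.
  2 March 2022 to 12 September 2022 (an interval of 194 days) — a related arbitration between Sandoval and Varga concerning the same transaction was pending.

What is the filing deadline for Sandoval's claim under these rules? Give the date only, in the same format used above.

1 September 2021

The claim did not accrue until Sandoval discovered the injury on 11 October 2015; the 27 May 2012 act date does not start the clock under the stated rule.
Adding the 5 years base period to 11 October 2015 gives a deadline of 11 October 2020, before any tolling.
The period was tolled for 325 days by the automatic bankruptcy stay (30 August 2019 to 20 July 2020), pushing the deadline to 1 September 2021.
The pending related arbitration from 2 March 2022 to 12 September 2022 began after the period had already run on 1 September 2021, so it has no tolling effect.
Although the plaintiff's incapacity ran from 27 February 2017 to 29 September 2017, the stated rules do not make that a tolling event, so it is disregarded.
Nothing else in the chronology tolls or restarts the period.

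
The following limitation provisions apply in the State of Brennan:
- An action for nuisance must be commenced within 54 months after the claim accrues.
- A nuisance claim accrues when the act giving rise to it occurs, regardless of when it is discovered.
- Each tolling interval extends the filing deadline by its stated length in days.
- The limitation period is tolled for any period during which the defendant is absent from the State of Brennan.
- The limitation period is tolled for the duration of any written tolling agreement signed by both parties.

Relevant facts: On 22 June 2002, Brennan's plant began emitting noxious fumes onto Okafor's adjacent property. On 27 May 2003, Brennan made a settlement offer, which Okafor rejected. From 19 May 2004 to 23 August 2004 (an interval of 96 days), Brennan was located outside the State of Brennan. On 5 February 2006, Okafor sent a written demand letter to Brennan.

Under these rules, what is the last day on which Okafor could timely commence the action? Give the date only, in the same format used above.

28 March 2007

The claim accrued on 22 June 2002, the date of the act.
Adding the 54 months base period to 22 June 2002 gives a deadline of 22 December 2006, before any tolling.
The defendant's absence from the jurisdiction from 19 May 2004 to 23 August 2004 tolled the period for 96 days, extending the deadline to 28 March 2007.
None of the other events listed affects the running of the period under the stated rules.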